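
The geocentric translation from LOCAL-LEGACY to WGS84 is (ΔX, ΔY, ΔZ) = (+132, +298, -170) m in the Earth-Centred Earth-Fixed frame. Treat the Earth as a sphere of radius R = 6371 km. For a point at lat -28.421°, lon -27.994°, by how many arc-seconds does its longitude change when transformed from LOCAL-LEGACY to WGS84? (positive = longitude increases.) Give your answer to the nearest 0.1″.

sin φ = -0.475947, cos φ = 0.879474, sin λ = -0.469379, cos λ = 0.882997.
East component: ΔE = −sin λ·ΔX + cos λ·ΔY = −(-0.469379)(132) + (0.882997)(298) = 325.09 m.
1° of latitude spans πR/180 = 111195 m; at latitude φ, 1° of longitude spans that × cos φ = 97793.1 m, so Δλ = 325.09 / 97793.1 × 3600 = 11.967″.

Δλ = 12.0″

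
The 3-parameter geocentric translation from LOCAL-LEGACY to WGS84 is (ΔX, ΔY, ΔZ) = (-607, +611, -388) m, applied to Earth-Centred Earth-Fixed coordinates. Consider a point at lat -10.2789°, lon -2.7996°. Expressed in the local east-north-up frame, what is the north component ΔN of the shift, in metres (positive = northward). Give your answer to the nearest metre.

At φ = -10.2789°, λ = -2.7996°: sin φ = -0.178440, cos φ = 0.983951, sin λ = -0.048843, cos λ = 0.998806.
ΔN = −sin φ cos λ·ΔX − sin φ sin λ·ΔY + cos φ·ΔZ = −(-0.178440)(0.998806)(-607) − (-0.178440)(-0.048843)(611) + (0.983951)(-388) = -495.28 m.

ΔN = -495 m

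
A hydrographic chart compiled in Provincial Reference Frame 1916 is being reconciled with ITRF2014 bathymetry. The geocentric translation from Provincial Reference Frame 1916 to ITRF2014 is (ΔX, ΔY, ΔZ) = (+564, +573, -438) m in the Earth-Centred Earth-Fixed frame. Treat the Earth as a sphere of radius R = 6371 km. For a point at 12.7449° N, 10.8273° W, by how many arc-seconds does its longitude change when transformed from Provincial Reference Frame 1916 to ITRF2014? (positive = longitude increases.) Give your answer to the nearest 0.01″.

sin φ = 0.220611, cos φ = 0.975362, sin λ = -0.187849, cos λ = 0.982198.
East component: ΔE = −sin λ·ΔX + cos λ·ΔY = −(-0.187849)(564) + (0.982198)(573) = 668.75 m.
1° of latitude spans πR/180 = 111195 m; at latitude φ, 1° of longitude spans that × cos φ = 108455.3 m, so Δλ = 668.75 / 108455.3 × 3600 = 22.198″.

Δλ = 22.20″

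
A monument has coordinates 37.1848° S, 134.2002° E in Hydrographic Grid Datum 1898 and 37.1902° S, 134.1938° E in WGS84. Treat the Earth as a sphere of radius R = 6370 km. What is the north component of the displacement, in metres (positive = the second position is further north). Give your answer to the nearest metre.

Δφ = -37.1902° − -37.1848° = -0.0054°; Δλ = 134.1938° − 134.2002° = -0.0064°.
1° along a meridian = πR/180 = 111177 m.
ΔN = Δφ × 111177 = -600.4 m; ΔE = Δλ × 111177 × cos(-37.1848°) = -0.0064 × 111177 × 0.796690 = -566.9 m.

ΔN = -600 m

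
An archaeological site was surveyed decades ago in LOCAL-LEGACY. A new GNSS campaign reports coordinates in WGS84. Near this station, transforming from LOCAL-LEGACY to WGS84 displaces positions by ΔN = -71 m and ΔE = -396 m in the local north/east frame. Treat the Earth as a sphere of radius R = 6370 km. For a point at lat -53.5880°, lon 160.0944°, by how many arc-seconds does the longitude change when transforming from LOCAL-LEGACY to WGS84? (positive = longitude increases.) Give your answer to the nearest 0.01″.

At latitude -53.5880°, cos φ = 0.593587.
One radian of longitude at latitude φ spans R cos φ, so Δλ = ΔE / (R cos φ) = -396.0 / (6370000 × 0.593587) = -1.0473e-04 rad = -21.602″.

Δλ = -21.60″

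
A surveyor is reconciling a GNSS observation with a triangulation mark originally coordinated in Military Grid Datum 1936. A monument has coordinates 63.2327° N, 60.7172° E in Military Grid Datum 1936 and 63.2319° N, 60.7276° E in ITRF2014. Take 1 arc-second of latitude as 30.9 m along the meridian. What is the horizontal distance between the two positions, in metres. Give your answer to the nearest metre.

Δφ = 63.2319° − 63.2327° = -0.0008°; Δλ = 60.7276° − 60.7172° = +0.0104°.
1° of latitude = 3600 × 30.90 = 111240 m.
ΔN = Δφ × 111240 = -89.0 m; ΔE = Δλ × 111240 × cos(63.2327°) = +0.0104 × 111240 × 0.450368 = 521.0 m.
Distance = √(ΔE² + ΔN²) = √(521.0² + (-89.0)²) = 528.6 m.

529 m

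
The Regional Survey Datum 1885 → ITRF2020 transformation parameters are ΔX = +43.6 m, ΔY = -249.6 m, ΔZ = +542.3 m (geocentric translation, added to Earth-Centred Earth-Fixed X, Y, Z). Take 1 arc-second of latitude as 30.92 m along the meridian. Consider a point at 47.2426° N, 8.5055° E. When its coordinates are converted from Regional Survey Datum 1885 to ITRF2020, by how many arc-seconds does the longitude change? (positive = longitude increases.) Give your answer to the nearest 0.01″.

Δλ = -12.07″

sin φ = 0.734235, cos φ = 0.678896, sin λ = 0.147904, cos λ = 0.989002.
East component: ΔE = −sin λ·ΔX + cos λ·ΔY = −(0.147904)(43.6) + (0.989002)(-249.6) = -253.30 m.
1° of latitude spans 3600 × 30.92 = 111312 m; at latitude φ, 1° of longitude spans that × cos φ = 75569.2 m, so Δλ = -253.30 / 75569.2 × 3600 = -12.067″.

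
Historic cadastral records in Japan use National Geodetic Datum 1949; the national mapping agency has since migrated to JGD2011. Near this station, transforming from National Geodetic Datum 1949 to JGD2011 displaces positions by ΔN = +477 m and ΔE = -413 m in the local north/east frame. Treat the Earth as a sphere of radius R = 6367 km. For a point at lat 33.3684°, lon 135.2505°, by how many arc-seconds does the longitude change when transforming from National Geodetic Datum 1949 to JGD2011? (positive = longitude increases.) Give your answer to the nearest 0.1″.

Δλ = -16.0″

At latitude 33.3684°, cos φ = 0.835151.
One radian of longitude at latitude φ spans R cos φ, so Δλ = ΔE / (R cos φ) = -413.0 / (6367000 × 0.835151) = -7.7669e-05 rad = -16.020″.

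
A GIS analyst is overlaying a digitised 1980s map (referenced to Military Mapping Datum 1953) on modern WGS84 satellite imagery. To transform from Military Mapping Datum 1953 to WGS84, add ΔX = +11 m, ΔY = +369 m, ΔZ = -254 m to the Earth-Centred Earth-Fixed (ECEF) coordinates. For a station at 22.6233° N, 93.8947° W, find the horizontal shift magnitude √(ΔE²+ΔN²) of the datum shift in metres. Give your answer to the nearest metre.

The local east axis at (φ, λ) is (−sin λ, cos λ, 0), so ΔE = −sin(-93.8947°)·11 + cos(-93.8947°)·369 = -14.09 m.
The local north axis is (−sin φ cos λ, −sin φ sin λ, cos φ), giving ΔN = 0.287 + 141.616 − 234.456 = -92.55 m.
Horizontal magnitude = √(ΔE² + ΔN²) = √((-14.09)² + (-92.55)²) = 93.62 m.

94 m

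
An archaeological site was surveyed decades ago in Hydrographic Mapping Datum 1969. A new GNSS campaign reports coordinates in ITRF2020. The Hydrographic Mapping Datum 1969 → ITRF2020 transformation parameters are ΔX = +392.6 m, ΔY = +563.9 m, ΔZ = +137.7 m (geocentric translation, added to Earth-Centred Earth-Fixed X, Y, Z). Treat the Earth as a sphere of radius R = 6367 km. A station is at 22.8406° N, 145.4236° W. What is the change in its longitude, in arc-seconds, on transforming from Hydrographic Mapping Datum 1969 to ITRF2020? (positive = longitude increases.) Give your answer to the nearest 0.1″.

Δλ = -8.5″

sin φ = 0.388169, cos φ = 0.921588, sin λ = -0.567505, cos λ = -0.823370.
East component: ΔE = −sin λ·ΔX + cos λ·ΔY = −(-0.567505)(392.6) + (-0.823370)(563.9) = -241.50 m.
1° of latitude spans πR/180 = 111125 m; at latitude φ, 1° of longitude spans that × cos φ = 102411.6 m, so Δλ = -241.50 / 102411.6 × 3600 = -8.489″.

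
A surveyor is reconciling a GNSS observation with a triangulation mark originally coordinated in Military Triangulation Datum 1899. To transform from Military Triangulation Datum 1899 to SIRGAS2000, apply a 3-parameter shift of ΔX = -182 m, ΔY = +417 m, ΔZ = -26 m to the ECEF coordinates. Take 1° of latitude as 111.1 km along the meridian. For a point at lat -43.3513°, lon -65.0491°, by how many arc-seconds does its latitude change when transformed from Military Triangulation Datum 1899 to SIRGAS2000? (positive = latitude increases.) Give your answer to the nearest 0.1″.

sin φ = -0.686470, cos φ = 0.727158, sin λ = -0.906670, cos λ = 0.421841.
North component: ΔN = −sin φ cos λ·ΔX − sin φ sin λ·ΔY + cos φ·ΔZ = −(-0.686470)(0.421841)(-182) − (-0.686470)(-0.906670)(417) + (0.727158)(-26) = -331.15 m.
1° of latitude spans 111100 m, so Δφ = -331.15 / 111100 × 3600 = -10.730″.

Δφ = -10.7″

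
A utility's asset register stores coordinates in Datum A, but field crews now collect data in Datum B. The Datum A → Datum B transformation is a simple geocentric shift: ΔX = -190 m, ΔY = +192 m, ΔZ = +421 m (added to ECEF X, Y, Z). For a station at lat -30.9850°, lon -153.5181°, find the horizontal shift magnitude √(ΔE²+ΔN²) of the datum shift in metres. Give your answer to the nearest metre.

At φ = -30.9850°, λ = -153.5181°: sin φ = -0.514814, cos φ = 0.857302, sin λ = -0.445915, cos λ = -0.895075.
ΔE = −sin λ·ΔX + cos λ·ΔY = −(-0.445915)·(-190) + (-0.895075)·(192) = -256.58 m.
ΔN = −sin φ cos λ·ΔX − sin φ sin λ·ΔY + cos φ·ΔZ = −(-0.514814)(-0.895075)(-190) − (-0.514814)(-0.445915)(192) + (0.857302)(421) = 404.40 m.
Horizontal magnitude = √(ΔE² + ΔN²) = √((-256.58)² + 404.40²) = 478.93 m.

479 m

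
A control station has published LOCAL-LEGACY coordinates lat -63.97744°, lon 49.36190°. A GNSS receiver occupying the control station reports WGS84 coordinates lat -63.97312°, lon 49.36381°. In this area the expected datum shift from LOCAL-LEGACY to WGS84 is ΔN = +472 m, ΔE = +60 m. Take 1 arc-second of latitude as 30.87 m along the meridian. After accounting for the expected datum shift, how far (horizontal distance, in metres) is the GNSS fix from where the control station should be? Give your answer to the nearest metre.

34 m

Observed coordinate differences: Δφ = +0.00432°, Δλ = +0.00191°.
Converting to metres (1° lat = 111132 m, cos φ = 0.438725): observed ΔN = 480.1 m, observed ΔE = 93.1 m.
Subtracting the expected shift leaves a residual of 480.1 − (472) = 8.1 m north and 93.1 − (60) = 33.1 m east.
Residual distance = √(8.1² + 33.1²) = 34.1 m.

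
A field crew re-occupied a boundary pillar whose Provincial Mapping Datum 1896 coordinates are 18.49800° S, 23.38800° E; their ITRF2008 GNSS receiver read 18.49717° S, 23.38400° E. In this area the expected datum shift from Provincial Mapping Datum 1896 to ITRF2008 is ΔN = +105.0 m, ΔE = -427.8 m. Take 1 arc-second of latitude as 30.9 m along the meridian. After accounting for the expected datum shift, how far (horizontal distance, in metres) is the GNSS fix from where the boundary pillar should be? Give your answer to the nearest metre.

Observed coordinate differences: Δφ = +0.00083°, Δλ = -0.00400°.
Converting to metres (1° lat = 111240 m, cos φ = 0.948335): observed ΔN = 92.3 m, observed ΔE = -422.0 m.
Subtracting the expected shift leaves a residual of 92.3 − (105.0) = -12.7 m north and -422.0 − (-427.8) = 5.8 m east.
Residual distance = √((-12.7)² + 5.8²) = 13.9 m.

14 m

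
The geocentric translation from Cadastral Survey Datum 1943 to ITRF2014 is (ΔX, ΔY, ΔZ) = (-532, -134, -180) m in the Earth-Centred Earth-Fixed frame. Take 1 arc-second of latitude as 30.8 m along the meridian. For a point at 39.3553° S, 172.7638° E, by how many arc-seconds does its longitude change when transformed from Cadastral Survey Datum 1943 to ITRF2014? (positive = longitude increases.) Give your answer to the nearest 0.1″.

sin φ = -0.634127, cos φ = 0.773229, sin λ = 0.125960, cos λ = -0.992035.
East component: ΔE = −sin λ·ΔX + cos λ·ΔY = −(0.125960)(-532) + (-0.992035)(-134) = 199.94 m.
1° of latitude spans 3600 × 30.80 = 110880 m; at latitude φ, 1° of longitude spans that × cos φ = 85735.6 m, so Δλ = 199.94 / 85735.6 × 3600 = 8.396″.

Δλ = 8.4″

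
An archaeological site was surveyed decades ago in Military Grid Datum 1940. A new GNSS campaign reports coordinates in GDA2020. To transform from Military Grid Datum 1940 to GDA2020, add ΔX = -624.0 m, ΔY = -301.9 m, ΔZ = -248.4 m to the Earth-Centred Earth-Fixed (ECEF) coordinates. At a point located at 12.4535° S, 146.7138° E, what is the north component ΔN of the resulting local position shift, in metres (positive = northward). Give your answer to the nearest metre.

At φ = -12.4535°, λ = 146.7138°: sin φ = -0.215647, cos φ = 0.976471, sin λ = 0.548821, cos λ = -0.835940.
ΔN = −sin φ cos λ·ΔX − sin φ sin λ·ΔY + cos φ·ΔZ = −(-0.215647)(-0.835940)(-624.0) − (-0.215647)(0.548821)(-301.9) + (0.976471)(-248.4) = -165.80 m.

ΔN = -166 m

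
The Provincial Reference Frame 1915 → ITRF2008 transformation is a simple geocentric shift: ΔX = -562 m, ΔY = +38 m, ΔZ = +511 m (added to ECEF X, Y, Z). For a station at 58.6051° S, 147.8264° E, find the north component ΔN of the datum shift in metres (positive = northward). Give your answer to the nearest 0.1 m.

At φ = -58.6051°, λ = 147.8264°: sin φ = -0.853597, cos φ = 0.520934, sin λ = 0.532486, cos λ = -0.846439.
ΔN = −sin φ cos λ·ΔX − sin φ sin λ·ΔY + cos φ·ΔZ = −(-0.853597)(-0.846439)(-562) − (-0.853597)(0.532486)(38) + (0.520934)(511) = 689.52 m.

ΔN = 689.5 m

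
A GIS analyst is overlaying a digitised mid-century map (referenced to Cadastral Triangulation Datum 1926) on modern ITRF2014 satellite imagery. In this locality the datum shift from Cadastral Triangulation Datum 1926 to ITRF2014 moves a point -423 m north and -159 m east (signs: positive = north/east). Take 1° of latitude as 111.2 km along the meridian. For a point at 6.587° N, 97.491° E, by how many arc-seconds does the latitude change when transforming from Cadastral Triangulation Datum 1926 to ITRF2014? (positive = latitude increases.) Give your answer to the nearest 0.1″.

Δφ = -13.7″

1° of latitude = 111.2 km, so Δφ = -423.0 / 111200 = -0.0038040° = -13.694″.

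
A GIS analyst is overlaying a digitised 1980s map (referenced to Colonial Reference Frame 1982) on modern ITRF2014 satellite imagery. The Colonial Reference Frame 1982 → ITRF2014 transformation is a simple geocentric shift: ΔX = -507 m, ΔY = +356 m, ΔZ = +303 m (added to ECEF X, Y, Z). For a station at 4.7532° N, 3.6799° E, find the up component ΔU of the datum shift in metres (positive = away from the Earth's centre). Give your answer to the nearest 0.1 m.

ΔU = -456.3 m

The local up (radial) axis is (cos φ cos λ, cos φ sin λ, sin φ), giving ΔU = -504.215 + 22.770 + 25.108 = -456.34 m.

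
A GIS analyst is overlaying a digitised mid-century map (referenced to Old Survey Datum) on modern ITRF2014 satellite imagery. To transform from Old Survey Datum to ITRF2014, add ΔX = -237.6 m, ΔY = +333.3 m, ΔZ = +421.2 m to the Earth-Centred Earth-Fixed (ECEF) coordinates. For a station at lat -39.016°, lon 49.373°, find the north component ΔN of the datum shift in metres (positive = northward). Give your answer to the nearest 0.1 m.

At φ = -39.016°, λ = 49.373°: sin φ = -0.629537, cos φ = 0.776970, sin λ = 0.758965, cos λ = 0.651132.
ΔN = −sin φ cos λ·ΔX − sin φ sin λ·ΔY + cos φ·ΔZ = −(-0.629537)(0.651132)(-237.6) − (-0.629537)(0.758965)(333.3) + (0.776970)(421.2) = 389.11 m.

ΔN = 389.1 m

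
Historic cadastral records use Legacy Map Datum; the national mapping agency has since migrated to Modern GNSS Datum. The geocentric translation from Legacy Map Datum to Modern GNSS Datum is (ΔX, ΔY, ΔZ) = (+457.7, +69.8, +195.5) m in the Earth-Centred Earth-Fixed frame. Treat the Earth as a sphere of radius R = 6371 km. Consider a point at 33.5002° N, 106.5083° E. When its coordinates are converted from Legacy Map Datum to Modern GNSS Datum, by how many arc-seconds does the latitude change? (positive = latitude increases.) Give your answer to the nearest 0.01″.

sin φ = 0.551940, cos φ = 0.833884, sin λ = 0.958779, cos λ = -0.284154.
North component: ΔN = −sin φ cos λ·ΔX − sin φ sin λ·ΔY + cos φ·ΔZ = −(0.551940)(-0.284154)(457.7) − (0.551940)(0.958779)(69.8) + (0.833884)(195.5) = 197.87 m.
1° of latitude spans πR/180 = 111195 m, so Δφ = 197.87 / 111195 × 3600 = 6.406″.

Δφ = 6.41″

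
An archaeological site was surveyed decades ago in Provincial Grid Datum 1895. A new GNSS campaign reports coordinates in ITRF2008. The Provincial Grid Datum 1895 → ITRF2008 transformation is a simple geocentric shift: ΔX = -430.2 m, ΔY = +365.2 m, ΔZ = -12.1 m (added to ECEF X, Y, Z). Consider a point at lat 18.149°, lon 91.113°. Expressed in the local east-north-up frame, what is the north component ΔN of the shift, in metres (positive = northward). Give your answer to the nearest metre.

At φ = 18.149°, λ = 91.113°: sin φ = 0.311489, cos φ = 0.950250, sin λ = 0.999811, cos λ = -0.019424.
ΔN = −sin φ cos λ·ΔX − sin φ sin λ·ΔY + cos φ·ΔZ = −(0.311489)(-0.019424)(-430.2) − (0.311489)(0.999811)(365.2) + (0.950250)(-12.1) = -127.84 m.

ΔN = -128 m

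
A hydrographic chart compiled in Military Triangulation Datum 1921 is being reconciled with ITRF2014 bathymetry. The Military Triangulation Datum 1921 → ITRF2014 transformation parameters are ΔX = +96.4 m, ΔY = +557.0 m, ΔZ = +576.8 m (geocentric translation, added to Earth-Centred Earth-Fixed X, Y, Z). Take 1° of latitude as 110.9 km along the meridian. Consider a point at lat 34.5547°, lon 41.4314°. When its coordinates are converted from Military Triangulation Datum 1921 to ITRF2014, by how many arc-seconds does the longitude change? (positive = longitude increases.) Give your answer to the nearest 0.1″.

sin φ = 0.567193, cos φ = 0.823585, sin λ = 0.661723, cos λ = 0.749749.
East component: ΔE = −sin λ·ΔX + cos λ·ΔY = −(0.661723)(96.4) + (0.749749)(557.0) = 353.82 m.
1° of latitude spans 110900 m; at latitude φ, 1° of longitude spans that × cos φ = 91335.6 m, so Δλ = 353.82 / 91335.6 × 3600 = 13.946″.

Δλ = 13.9″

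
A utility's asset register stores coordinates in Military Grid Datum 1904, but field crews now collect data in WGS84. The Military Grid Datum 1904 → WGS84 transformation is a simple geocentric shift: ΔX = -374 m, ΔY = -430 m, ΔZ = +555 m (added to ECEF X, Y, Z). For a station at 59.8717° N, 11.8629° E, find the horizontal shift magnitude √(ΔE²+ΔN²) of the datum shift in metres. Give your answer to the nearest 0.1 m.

At φ = 59.8717°, λ = 11.8629°: sin φ = 0.864904, cos φ = 0.501938, sin λ = 0.205571, cos λ = 0.978642.
ΔE = −sin λ·ΔX + cos λ·ΔY = −(0.205571)·(-374) + (0.978642)·(-430) = -343.93 m.
ΔN = −sin φ cos λ·ΔX − sin φ sin λ·ΔY + cos φ·ΔZ = −(0.864904)(0.978642)(-374) − (0.864904)(0.205571)(-430) + (0.501938)(555) = 671.59 m.
Horizontal magnitude = √(ΔE² + ΔN²) = √((-343.93)² + 671.59²) = 754.54 m.

754.5 m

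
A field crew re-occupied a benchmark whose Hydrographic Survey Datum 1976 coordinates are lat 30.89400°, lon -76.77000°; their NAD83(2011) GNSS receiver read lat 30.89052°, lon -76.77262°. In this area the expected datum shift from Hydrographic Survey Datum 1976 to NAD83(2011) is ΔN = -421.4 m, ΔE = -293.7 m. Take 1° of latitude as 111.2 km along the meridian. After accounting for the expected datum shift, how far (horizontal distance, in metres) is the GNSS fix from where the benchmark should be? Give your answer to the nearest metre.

Observed coordinate differences: Δφ = -0.00348°, Δλ = -0.00262°.
Converting to metres (1° lat = 111200 m, cos φ = 0.858119): observed ΔN = -387.0 m, observed ΔE = -250.0 m.
Subtracting the expected shift leaves a residual of -387.0 − (-421.4) = 34.4 m north and -250.0 − (-293.7) = 43.7 m east.
Residual distance = √(34.4² + 43.7²) = 55.6 m.

56 m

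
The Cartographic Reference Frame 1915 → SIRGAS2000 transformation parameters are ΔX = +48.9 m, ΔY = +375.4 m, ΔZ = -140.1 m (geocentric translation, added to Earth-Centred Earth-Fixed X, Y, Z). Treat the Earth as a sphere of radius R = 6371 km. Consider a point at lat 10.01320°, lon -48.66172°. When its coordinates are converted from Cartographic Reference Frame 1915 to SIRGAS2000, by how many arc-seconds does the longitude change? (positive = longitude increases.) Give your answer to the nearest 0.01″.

sin φ = 0.173875, cos φ = 0.984768, sin λ = -0.750823, cos λ = 0.660503.
East component: ΔE = −sin λ·ΔX + cos λ·ΔY = −(-0.750823)(48.9) + (0.660503)(375.4) = 284.67 m.
1° of latitude spans πR/180 = 111195 m; at latitude φ, 1° of longitude spans that × cos φ = 109501.2 m, so Δλ = 284.67 / 109501.2 × 3600 = 9.359″.

Δλ = 9.36″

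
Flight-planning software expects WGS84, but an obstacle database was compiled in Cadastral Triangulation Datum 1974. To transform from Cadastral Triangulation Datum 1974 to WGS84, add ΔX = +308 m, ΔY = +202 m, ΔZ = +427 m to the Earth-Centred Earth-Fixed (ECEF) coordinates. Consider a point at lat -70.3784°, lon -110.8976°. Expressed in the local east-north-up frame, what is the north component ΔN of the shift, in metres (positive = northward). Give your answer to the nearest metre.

At φ = -70.3784°, λ = -110.8976°: sin φ = -0.941931, cos φ = 0.335807, sin λ = -0.934219, cos λ = -0.356699.
ΔN = −sin φ cos λ·ΔX − sin φ sin λ·ΔY + cos φ·ΔZ = −(-0.941931)(-0.356699)(308) − (-0.941931)(-0.934219)(202) + (0.335807)(427) = -137.85 m.

ΔN = -138 m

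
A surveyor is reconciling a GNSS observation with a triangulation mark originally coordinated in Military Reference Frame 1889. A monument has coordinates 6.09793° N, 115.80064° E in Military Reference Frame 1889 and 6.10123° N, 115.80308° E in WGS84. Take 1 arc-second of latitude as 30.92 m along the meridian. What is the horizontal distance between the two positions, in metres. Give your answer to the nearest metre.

Δφ = 6.10123° − 6.09793° = +0.00330°; Δλ = 115.80308° − 115.80064° = +0.00244°.
1° of latitude = 3600 × 30.92 = 111312 m.
ΔN = Δφ × 111312 = 367.3 m; ΔE = Δλ × 111312 × cos(6.09793°) = +0.00244 × 111312 × 0.994342 = 270.1 m.
Distance = √(ΔE² + ΔN²) = √(270.1² + 367.3²) = 455.9 m.

456 m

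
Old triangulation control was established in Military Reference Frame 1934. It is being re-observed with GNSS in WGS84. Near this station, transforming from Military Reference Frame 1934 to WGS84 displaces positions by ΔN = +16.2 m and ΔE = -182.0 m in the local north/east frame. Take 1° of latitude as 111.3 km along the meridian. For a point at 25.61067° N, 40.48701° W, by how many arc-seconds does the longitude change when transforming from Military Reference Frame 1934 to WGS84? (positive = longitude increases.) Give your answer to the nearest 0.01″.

At latitude 25.61067°, cos φ = 0.901752.
1° of longitude at this latitude = 111.3 × cos φ = 100.37 km, so Δλ = -182.0 / 100365.0 = -0.0018134° = -6.528″.

Δλ = -6.53″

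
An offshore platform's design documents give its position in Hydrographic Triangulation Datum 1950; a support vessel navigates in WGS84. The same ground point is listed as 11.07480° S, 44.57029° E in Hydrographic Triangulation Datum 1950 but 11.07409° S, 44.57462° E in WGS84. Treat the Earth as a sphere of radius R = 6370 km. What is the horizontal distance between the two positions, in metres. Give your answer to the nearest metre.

Δφ = -11.07409° − -11.07480° = +0.00071°; Δλ = 44.57462° − 44.57029° = +0.00433°.
1° along a meridian = πR/180 = 111177 m.
ΔN = Δφ × 111177 = 78.9 m; ΔE = Δλ × 111177 × cos(-11.07480°) = +0.00433 × 111177 × 0.981377 = 472.4 m.
Distance = √(ΔE² + ΔN²) = √(472.4² + 78.9²) = 479.0 m.

479 m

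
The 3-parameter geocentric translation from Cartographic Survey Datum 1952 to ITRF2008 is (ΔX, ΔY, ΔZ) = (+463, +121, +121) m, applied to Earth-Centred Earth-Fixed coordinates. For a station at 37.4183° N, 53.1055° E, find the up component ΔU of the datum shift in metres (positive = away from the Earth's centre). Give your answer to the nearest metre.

The local up (radial) axis is (cos φ cos λ, cos φ sin λ, sin φ), giving ΔU = 220.761 + 76.856 + 73.523 = 371.14 m.

ΔU = 371 m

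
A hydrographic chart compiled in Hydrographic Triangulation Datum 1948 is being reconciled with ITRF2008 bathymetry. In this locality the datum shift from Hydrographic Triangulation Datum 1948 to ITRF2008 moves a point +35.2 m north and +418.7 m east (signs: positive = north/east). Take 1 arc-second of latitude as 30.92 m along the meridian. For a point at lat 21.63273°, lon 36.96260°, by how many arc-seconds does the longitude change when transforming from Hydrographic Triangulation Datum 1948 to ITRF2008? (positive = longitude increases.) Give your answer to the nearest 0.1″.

At latitude 21.63273°, cos φ = 0.929566.
1″ of longitude at this latitude = 30.92 × cos φ = 28.7422 m, so Δλ = 418.7 / 28.7422 = 14.567″.

Δλ = 14.6″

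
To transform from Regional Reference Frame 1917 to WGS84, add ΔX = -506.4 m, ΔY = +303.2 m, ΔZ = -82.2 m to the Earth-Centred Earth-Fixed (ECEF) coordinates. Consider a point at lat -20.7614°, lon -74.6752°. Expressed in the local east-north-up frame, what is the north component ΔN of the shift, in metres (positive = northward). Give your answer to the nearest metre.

ΔN = -228 m

The local north axis is (−sin φ cos λ, −sin φ sin λ, cos φ), giving ΔN = -47.442 − 103.656 − 76.862 = -227.96 m.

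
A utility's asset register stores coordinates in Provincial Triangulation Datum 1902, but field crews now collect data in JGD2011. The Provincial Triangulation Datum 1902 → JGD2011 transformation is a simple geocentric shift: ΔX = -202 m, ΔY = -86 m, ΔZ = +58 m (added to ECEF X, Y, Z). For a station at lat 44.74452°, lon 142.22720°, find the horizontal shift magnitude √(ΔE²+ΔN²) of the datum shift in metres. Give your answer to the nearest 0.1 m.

194.7 m

At φ = 44.74452°, λ = 142.22720°: sin φ = 0.703947, cos φ = 0.710253, sin λ = 0.612532, cos λ = -0.790446.
ΔE = −sin λ·ΔX + cos λ·ΔY = −(0.612532)·(-202) + (-0.790446)·(-86) = 191.71 m.
ΔN = −sin φ cos λ·ΔX − sin φ sin λ·ΔY + cos φ·ΔZ = −(0.703947)(-0.790446)(-202) − (0.703947)(0.612532)(-86) + (0.710253)(58) = -34.12 m.
Horizontal magnitude = √(ΔE² + ΔN²) = √(191.71² + (-34.12)²) = 194.72 m.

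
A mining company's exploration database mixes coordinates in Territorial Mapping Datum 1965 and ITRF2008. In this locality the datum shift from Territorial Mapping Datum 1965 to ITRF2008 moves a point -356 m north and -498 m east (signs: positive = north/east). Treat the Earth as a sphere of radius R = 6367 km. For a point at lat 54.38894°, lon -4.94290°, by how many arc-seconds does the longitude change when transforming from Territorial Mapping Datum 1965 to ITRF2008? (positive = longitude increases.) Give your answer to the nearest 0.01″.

Δλ = -27.71″

At latitude 54.38894°, cos φ = 0.582280.
One radian of longitude at latitude φ spans R cos φ, so Δλ = ΔE / (R cos φ) = -498.0 / (6367000 × 0.582280) = -1.3433e-04 rad = -27.707″.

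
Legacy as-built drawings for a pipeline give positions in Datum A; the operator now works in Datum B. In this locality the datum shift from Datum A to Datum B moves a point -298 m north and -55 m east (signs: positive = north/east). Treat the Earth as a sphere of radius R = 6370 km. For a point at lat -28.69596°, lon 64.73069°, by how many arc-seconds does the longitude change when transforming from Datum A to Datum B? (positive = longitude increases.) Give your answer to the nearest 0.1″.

Δλ = -2.0″

At latitude -28.69596°, cos φ = 0.877180.
One radian of longitude at latitude φ spans R cos φ, so Δλ = ΔE / (R cos φ) = -55.0 / (6370000 × 0.877180) = -9.8432e-06 rad = -2.030″.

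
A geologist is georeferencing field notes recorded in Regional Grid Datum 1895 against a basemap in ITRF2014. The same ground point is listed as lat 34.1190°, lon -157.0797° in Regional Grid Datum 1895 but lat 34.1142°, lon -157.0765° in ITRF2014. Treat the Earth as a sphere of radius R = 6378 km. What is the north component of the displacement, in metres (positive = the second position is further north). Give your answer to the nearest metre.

ΔN = -534 m

Δφ = 34.1142° − 34.1190° = -0.0048°; Δλ = -157.0765° − -157.0797° = +0.0032°.
1° along a meridian = πR/180 = 111317 m.
ΔN = Δφ × 111317 = -534.3 m; ΔE = Δλ × 111317 × cos(34.1190°) = +0.0032 × 111317 × 0.827874 = 294.9 m.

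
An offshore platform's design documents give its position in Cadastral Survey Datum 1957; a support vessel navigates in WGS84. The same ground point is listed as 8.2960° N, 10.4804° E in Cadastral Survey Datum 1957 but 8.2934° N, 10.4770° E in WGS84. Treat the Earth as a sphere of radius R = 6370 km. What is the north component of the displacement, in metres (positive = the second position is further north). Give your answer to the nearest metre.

Δφ = 8.2934° − 8.2960° = -0.0026°; Δλ = 10.4770° − 10.4804° = -0.0034°.
1° along a meridian = πR/180 = 111177 m.
ΔN = Δφ × 111177 = -289.1 m; ΔE = Δλ × 111177 × cos(8.2960°) = -0.0034 × 111177 × 0.989536 = -374.0 m.

ΔN = -289 m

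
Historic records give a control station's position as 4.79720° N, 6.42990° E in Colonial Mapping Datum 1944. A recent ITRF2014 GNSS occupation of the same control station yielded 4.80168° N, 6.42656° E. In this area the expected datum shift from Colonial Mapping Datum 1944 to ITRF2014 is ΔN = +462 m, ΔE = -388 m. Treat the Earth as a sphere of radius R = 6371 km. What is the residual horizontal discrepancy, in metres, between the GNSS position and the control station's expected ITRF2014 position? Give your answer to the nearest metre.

Observed coordinate differences: Δφ = +0.00448°, Δλ = -0.00334°.
Converting to metres (1° lat = 111195 m, cos φ = 0.996497): observed ΔN = 498.2 m, observed ΔE = -370.1 m.
Subtracting the expected shift leaves a residual of 498.2 − (462) = 36.2 m north and -370.1 − (-388) = 17.9 m east.
Residual distance = √(36.2² + 17.9²) = 40.3 m.

40 m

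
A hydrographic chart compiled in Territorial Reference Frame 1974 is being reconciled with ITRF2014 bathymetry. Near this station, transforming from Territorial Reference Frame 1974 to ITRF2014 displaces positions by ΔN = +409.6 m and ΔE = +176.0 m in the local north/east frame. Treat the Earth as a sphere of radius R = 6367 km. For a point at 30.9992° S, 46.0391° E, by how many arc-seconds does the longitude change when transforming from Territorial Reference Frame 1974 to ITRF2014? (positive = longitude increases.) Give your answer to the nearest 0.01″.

Δλ = 6.65″

At latitude -30.9992°, cos φ = 0.857174.
One radian of longitude at latitude φ spans R cos φ, so Δλ = ΔE / (R cos φ) = 176.0 / (6367000 × 0.857174) = 3.2248e-05 rad = 6.652″.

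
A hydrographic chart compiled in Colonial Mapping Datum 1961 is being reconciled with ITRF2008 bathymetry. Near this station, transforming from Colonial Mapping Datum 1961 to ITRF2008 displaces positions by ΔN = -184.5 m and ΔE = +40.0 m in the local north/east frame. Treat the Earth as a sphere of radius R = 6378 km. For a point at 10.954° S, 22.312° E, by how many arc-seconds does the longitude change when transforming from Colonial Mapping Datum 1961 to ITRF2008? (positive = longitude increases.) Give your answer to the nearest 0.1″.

Δλ = 1.3″

At latitude -10.954°, cos φ = 0.981780.
One radian of longitude at latitude φ spans R cos φ, so Δλ = ΔE / (R cos φ) = 40.0 / (6378000 × 0.981780) = 6.3879e-06 rad = 1.318″.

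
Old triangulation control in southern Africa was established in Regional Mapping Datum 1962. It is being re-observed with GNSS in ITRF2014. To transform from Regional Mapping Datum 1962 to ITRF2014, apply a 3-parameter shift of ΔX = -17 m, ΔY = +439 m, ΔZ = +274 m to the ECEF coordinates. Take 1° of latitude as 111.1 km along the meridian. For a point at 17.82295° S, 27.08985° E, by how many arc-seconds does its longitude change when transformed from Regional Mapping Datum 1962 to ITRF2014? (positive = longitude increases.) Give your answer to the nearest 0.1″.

sin φ = -0.306077, cos φ = 0.952007, sin λ = 0.455387, cos λ = 0.890293.
East component: ΔE = −sin λ·ΔX + cos λ·ΔY = −(0.455387)(-17) + (0.890293)(439) = 398.58 m.
1° of latitude spans 111100 m; at latitude φ, 1° of longitude spans that × cos φ = 105768.0 m, so Δλ = 398.58 / 105768.0 × 3600 = 13.566″.

Δλ = 13.6″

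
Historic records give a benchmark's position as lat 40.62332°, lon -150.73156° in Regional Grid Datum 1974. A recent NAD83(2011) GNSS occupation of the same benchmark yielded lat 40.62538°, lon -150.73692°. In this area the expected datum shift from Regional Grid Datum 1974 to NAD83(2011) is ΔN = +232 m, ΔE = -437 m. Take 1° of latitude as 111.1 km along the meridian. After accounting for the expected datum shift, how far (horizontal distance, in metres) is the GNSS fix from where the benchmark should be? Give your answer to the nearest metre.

15 m

Observed coordinate differences: Δφ = +0.00206°, Δλ = -0.00536°.
Converting to metres (1° lat = 111100 m, cos φ = 0.759006): observed ΔN = 228.9 m, observed ΔE = -452.0 m.
Subtracting the expected shift leaves a residual of 228.9 − (232) = -3.1 m north and -452.0 − (-437) = -15.0 m east.
Residual distance = √((-3.1)² + (-15.0)²) = 15.3 m.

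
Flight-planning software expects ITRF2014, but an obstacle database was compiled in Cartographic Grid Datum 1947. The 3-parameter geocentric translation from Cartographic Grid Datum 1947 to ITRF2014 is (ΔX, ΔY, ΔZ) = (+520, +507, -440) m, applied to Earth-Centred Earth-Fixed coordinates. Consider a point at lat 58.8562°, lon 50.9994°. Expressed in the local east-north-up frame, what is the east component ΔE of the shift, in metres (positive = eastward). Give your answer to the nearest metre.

ΔE = -85 m

At φ = 58.8562°, λ = 50.9994°: sin φ = 0.855872, cos φ = 0.517188, sin λ = 0.777139, cos λ = 0.629329.
ΔE = −sin λ·ΔX + cos λ·ΔY = −(0.777139)·(520) + (0.629329)·(507) = -85.04 m.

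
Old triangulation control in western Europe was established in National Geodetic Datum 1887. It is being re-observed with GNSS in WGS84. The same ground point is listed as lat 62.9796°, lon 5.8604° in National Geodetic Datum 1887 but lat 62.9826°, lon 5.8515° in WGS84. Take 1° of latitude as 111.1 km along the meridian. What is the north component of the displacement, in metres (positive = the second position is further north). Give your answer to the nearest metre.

ΔN = 333 m

Δφ = 62.9826° − 62.9796° = +0.0030°; Δλ = 5.8515° − 5.8604° = -0.0089°.
ΔN = Δφ × 111100 = 333.3 m; ΔE = Δλ × 111100 × cos(62.9796°) = -0.0089 × 111100 × 0.454308 = -449.2 m.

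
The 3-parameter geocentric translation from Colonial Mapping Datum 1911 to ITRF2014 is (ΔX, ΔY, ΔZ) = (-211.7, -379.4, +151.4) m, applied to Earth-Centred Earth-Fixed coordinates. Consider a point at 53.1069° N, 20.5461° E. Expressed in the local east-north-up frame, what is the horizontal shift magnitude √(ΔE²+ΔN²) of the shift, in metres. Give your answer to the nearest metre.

The local east axis at (φ, λ) is (−sin λ, cos λ, 0), so ΔE = −sin(20.5461°)·(-211.7) + cos(20.5461°)·(-379.4) = -280.97 m.
The local north axis is (−sin φ cos λ, −sin φ sin λ, cos φ), giving ΔN = 158.539 + 106.491 + 90.889 = 355.92 m.
Horizontal magnitude = √(ΔE² + ΔN²) = √((-280.97)² + 355.92²) = 453.46 m.

453 m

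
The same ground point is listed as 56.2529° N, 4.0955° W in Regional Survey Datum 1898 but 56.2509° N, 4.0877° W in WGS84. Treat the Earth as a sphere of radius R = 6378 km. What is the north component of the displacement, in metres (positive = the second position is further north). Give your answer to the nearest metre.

Δφ = 56.2509° − 56.2529° = -0.0020°; Δλ = -4.0877° − -4.0955° = +0.0078°.
1° along a meridian = πR/180 = 111317 m.
ΔN = Δφ × 111317 = -222.6 m; ΔE = Δλ × 111317 × cos(56.2529°) = +0.0078 × 111317 × 0.555528 = 482.4 m.

ΔN = -223 m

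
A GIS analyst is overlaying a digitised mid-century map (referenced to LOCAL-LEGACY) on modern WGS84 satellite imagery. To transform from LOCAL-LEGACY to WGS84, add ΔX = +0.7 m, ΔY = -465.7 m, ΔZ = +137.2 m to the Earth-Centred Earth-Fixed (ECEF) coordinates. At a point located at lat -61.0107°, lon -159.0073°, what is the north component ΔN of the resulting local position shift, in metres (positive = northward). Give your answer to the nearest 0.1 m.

The local north axis is (−sin φ cos λ, −sin φ sin λ, cos φ), giving ΔN = -0.572 + 145.934 + 66.493 = 211.86 m.

ΔN = 211.9 m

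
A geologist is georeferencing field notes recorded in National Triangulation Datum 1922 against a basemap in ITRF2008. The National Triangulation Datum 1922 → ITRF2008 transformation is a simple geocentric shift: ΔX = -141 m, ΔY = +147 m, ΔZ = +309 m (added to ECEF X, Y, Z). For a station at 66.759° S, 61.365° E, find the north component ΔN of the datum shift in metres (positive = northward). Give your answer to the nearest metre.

ΔN = 178 m

At φ = -66.759°, λ = 61.365°: sin φ = -0.918853, cos φ = 0.394600, sin λ = 0.877690, cos λ = 0.479228.
ΔN = −sin φ cos λ·ΔX − sin φ sin λ·ΔY + cos φ·ΔZ = −(-0.918853)(0.479228)(-141) − (-0.918853)(0.877690)(147) + (0.394600)(309) = 178.39 m.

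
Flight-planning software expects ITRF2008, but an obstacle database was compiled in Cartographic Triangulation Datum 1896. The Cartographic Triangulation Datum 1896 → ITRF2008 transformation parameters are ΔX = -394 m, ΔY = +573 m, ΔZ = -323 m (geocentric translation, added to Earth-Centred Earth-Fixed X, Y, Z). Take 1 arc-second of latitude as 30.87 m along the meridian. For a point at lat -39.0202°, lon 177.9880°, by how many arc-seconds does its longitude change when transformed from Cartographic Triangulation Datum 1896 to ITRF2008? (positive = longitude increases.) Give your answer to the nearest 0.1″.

Δλ = -23.3″

sin φ = -0.629594, cos φ = 0.776924, sin λ = 0.035109, cos λ = -0.999383.
East component: ΔE = −sin λ·ΔX + cos λ·ΔY = −(0.035109)(-394) + (-0.999383)(573) = -558.81 m.
1° of latitude spans 3600 × 30.87 = 111132 m; at latitude φ, 1° of longitude spans that × cos φ = 86341.1 m, so Δλ = -558.81 / 86341.1 × 3600 = -23.300″.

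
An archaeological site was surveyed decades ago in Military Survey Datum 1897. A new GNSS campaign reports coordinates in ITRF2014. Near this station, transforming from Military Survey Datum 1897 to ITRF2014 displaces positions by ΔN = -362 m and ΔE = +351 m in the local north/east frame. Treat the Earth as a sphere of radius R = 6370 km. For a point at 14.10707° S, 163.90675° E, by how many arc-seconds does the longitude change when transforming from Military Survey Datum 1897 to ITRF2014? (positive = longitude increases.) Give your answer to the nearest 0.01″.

Δλ = 11.72″

At latitude -14.10707°, cos φ = 0.969842.
One radian of longitude at latitude φ spans R cos φ, so Δλ = ΔE / (R cos φ) = 351.0 / (6370000 × 0.969842) = 5.6815e-05 rad = 11.719″.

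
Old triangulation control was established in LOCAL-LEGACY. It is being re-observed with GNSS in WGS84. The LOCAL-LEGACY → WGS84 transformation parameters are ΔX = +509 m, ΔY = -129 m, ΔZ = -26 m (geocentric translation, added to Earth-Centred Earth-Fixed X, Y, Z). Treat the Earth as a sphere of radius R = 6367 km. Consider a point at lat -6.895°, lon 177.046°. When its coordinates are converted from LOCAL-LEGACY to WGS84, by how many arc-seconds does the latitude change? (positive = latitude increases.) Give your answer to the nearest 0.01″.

Δφ = -2.84″

sin φ = -0.120050, cos φ = 0.992768, sin λ = 0.051534, cos λ = -0.998671.
North component: ΔN = −sin φ cos λ·ΔX − sin φ sin λ·ΔY + cos φ·ΔZ = −(-0.120050)(-0.998671)(509) − (-0.120050)(0.051534)(-129) + (0.992768)(-26) = -87.63 m.
1° of latitude spans πR/180 = 111125 m, so Δφ = -87.63 / 111125 × 3600 = -2.839″.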